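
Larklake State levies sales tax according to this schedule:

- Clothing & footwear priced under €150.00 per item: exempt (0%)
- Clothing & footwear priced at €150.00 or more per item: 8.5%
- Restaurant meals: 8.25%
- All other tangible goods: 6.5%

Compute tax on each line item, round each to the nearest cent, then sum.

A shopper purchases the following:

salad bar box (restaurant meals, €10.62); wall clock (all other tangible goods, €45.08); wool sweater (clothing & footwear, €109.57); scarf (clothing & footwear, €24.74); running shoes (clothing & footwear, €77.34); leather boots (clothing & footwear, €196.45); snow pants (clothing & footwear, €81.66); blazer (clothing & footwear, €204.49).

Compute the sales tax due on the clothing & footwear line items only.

€34.08

Wool sweater €109.57: clothing & footwear, under €150.00 → 0% → €0.00
Scarf €24.74: clothing & footwear, under €150.00 → 0% → €0.00
Running shoes €77.34: clothing & footwear, under €150.00 → 0% → €0.00
Leather boots €196.45: clothing & footwear, €150.00 or more → 8.5% → €16.70
Snow pants €81.66: clothing & footwear, under €150.00 → 0% → €0.00
Blazer €204.49: clothing & footwear, €150.00 or more → 8.5% → €17.38
Tax on clothing & footwear = €0.00 + €0.00 + €0.00 + €16.70 + €0.00 + €17.38 = €34.08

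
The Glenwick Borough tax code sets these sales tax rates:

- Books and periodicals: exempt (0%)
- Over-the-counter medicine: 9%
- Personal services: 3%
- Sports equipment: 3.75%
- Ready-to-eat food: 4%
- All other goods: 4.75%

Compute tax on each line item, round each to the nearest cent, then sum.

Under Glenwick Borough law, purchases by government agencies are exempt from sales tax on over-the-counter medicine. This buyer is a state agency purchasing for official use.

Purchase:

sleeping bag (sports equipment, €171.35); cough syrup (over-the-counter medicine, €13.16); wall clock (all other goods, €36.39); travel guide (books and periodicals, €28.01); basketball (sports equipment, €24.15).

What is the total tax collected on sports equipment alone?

Sleeping bag €171.35: sports equipment → 3.75% → €6.43
Basketball €24.15: sports equipment → 3.75% → €0.91
Tax on sports equipment = €6.43 + €0.91 = €7.34

€7.34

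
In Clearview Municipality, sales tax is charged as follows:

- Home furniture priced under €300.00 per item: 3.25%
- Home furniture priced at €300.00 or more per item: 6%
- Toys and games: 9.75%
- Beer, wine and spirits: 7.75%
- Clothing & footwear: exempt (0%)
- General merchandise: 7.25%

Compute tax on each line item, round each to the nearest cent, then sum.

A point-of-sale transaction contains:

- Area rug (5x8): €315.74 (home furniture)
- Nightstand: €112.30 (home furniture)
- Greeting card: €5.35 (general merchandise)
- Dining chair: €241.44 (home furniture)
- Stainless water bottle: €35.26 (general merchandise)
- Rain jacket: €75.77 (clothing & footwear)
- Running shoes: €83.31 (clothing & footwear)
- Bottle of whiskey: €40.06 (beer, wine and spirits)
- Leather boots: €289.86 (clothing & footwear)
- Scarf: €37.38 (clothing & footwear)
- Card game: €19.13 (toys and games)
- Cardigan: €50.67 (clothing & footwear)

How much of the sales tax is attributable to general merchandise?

€2.95

Greeting card €5.35: general merchandise → 7.25% → €0.39
Stainless water bottle €35.26: general merchandise → 7.25% → €2.56
Tax on general merchandise = €0.39 + €2.56 = €2.95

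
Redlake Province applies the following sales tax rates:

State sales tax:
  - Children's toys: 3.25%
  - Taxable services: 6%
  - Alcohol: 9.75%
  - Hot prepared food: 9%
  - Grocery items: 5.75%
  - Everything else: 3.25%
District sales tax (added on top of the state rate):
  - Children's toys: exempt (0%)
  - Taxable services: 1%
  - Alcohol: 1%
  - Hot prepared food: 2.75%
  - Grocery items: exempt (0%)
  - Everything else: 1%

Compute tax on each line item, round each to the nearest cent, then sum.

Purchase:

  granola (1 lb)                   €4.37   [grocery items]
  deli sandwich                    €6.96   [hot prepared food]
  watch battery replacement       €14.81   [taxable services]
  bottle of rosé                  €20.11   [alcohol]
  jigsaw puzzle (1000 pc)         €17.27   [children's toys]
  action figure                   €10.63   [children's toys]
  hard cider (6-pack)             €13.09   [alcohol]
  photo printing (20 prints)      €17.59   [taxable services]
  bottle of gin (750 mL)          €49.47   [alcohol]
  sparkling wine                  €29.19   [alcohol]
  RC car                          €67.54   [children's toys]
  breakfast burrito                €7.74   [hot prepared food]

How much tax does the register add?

Granola (1 lb) €4.37: grocery items → 5.75% + 0% district = 5.75% → €0.25
Deli sandwich €6.96: hot prepared food → 9% + 2.75% district = 11.75% → €0.82
Watch battery replacement €14.81: taxable services → 6% + 1% district = 7% → €1.04
Bottle of rosé €20.11: alcohol → 9.75% + 1% district = 10.75% → €2.16
Jigsaw puzzle (1000 pc) €17.27: children's toys → 3.25% + 0% district = 3.25% → €0.56
Action figure €10.63: children's toys → 3.25% + 0% district = 3.25% → €0.35
Hard cider (6-pack) €13.09: alcohol → 9.75% + 1% district = 10.75% → €1.41
Photo printing (20 prints) €17.59: taxable services → 6% + 1% district = 7% → €1.23
Bottle of gin (750 mL) €49.47: alcohol → 9.75% + 1% district = 10.75% → €5.32
Sparkling wine €29.19: alcohol → 9.75% + 1% district = 10.75% → €3.14
RC car €67.54: children's toys → 3.25% + 0% district = 3.25% → €2.20
Breakfast burrito €7.74: hot prepared food → 9% + 2.75% district = 11.75% → €0.91
Total tax = €0.25 + €0.82 + €1.04 + €2.16 + €0.56 + €0.35 + €1.41 + €1.23 + €5.32 + €3.14 + €2.20 + €0.91 = €19.39

€19.39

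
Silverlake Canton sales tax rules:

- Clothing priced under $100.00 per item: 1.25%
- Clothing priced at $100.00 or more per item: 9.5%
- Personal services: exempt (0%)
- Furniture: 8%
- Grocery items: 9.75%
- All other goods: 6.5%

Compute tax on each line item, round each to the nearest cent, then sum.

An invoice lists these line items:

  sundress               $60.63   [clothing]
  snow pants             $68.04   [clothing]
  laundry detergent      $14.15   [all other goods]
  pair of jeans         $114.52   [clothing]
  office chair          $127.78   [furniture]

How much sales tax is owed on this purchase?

Sundress $60.63: clothing, under $100.00 → 1.25% → $0.76
Snow pants $68.04: clothing, under $100.00 → 1.25% → $0.85
Laundry detergent $14.15: all other goods → 6.5% → $0.92
Pair of jeans $114.52: clothing, $100.00 or more → 9.5% → $10.88
Office chair $127.78: furniture → 8% → $10.22
Total tax = $0.76 + $0.85 + $0.92 + $10.88 + $10.22 = $23.63

$23.63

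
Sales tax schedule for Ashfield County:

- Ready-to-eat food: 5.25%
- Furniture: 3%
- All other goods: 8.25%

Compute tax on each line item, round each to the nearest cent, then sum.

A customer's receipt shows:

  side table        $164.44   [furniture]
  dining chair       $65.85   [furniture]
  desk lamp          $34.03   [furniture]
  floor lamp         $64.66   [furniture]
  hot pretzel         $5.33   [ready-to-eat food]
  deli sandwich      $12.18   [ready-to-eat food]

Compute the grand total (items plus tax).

Side table $164.44: furniture → 3% → $4.93
Dining chair $65.85: furniture → 3% → $1.98
Desk lamp $34.03: furniture → 3% → $1.02
Floor lamp $64.66: furniture → 3% → $1.94
Hot pretzel $5.33: ready-to-eat food → 5.25% → $0.28
Deli sandwich $12.18: ready-to-eat food → 5.25% → $0.64
Subtotal = $346.49; tax = $10.79; total due = $357.28

$357.28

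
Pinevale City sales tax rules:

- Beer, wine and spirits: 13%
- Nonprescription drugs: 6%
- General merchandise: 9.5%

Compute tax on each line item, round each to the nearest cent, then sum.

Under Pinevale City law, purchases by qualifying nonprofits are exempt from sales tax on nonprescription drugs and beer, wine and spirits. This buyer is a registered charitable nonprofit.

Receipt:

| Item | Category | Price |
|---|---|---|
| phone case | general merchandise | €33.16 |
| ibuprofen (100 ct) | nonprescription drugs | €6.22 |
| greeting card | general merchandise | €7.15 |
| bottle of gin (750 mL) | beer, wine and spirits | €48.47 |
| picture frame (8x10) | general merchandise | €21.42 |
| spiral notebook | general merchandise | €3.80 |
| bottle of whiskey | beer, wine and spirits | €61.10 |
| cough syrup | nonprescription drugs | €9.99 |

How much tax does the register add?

€6.22

Phone case €33.16: general merchandise → 9.5% → €3.15
Ibuprofen (100 ct) €6.22: nonprescription drugs, buyer-exempt → 0% → €0.00
Greeting card €7.15: general merchandise → 9.5% → €0.68
Bottle of gin (750 mL) €48.47: beer, wine and spirits, buyer-exempt → 0% → €0.00
Picture frame (8x10) €21.42: general merchandise → 9.5% → €2.03
Spiral notebook €3.80: general merchandise → 9.5% → €0.36
Bottle of whiskey €61.10: beer, wine and spirits, buyer-exempt → 0% → €0.00
Cough syrup €9.99: nonprescription drugs, buyer-exempt → 0% → €0.00
Total tax = €3.15 + €0.68 + €2.03 + €0.36 = €6.22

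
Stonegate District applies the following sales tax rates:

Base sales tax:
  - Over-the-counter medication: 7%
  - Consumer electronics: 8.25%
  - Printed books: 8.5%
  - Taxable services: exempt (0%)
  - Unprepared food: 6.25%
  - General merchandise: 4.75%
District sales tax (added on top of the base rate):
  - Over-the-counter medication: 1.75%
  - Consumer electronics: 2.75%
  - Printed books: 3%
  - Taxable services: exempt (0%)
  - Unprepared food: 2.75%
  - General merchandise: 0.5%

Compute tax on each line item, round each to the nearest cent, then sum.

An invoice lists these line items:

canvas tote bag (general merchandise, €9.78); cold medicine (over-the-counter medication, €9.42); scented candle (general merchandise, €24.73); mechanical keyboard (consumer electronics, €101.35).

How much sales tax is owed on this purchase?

Canvas tote bag €9.78: general merchandise → 4.75% + 0.5% district = 5.25% → €0.51
Cold medicine €9.42: over-the-counter medication → 7% + 1.75% district = 8.75% → €0.82
Scented candle €24.73: general merchandise → 4.75% + 0.5% district = 5.25% → €1.30
Mechanical keyboard €101.35: consumer electronics → 8.25% + 2.75% district = 11% → €11.15
Total tax = €0.51 + €0.82 + €1.30 + €11.15 = €13.78

€13.78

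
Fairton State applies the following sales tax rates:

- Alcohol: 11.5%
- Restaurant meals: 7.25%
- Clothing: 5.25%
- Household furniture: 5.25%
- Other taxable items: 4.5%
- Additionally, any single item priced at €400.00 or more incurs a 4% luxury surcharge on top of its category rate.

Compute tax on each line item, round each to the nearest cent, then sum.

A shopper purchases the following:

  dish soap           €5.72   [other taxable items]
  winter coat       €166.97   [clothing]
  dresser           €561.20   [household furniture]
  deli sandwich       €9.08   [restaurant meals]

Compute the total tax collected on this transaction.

€61.60

Dish soap €5.72: other taxable items → 4.5% → €0.26
Winter coat €166.97: clothing → 5.25% → €8.77
Dresser €561.20: household furniture → 5.25% + 4% surcharge = 9.25% → €51.91
Deli sandwich €9.08: restaurant meals → 7.25% → €0.66
Total tax = €0.26 + €8.77 + €51.91 + €0.66 = €61.60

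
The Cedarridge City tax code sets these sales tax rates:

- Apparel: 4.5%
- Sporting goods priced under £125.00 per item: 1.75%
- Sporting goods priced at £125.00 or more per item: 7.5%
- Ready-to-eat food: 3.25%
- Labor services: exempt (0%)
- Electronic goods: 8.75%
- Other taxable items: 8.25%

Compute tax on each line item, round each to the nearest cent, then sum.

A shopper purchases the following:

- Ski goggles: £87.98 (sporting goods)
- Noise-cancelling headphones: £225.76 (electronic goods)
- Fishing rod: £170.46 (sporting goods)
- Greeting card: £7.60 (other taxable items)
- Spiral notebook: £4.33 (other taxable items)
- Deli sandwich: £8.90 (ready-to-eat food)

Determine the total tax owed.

£35.35

Ski goggles £87.98: sporting goods, under £125.00 → 1.75% → £1.54
Noise-cancelling headphones £225.76: electronic goods → 8.75% → £19.75
Fishing rod £170.46: sporting goods, £125.00 or more → 7.5% → £12.78
Greeting card £7.60: other taxable items → 8.25% → £0.63
Spiral notebook £4.33: other taxable items → 8.25% → £0.36
Deli sandwich £8.90: ready-to-eat food → 3.25% → £0.29
Total tax = £1.54 + £19.75 + £12.78 + £0.63 + £0.36 + £0.29 = £35.35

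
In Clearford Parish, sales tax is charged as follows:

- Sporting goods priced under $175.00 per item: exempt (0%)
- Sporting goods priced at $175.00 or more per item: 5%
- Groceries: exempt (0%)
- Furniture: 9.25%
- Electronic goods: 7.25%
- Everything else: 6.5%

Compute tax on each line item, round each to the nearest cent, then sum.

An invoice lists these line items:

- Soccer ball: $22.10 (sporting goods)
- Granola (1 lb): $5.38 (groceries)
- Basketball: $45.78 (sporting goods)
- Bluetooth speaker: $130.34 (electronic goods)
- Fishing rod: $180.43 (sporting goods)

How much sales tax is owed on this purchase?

$18.47

Soccer ball $22.10: sporting goods, under $175.00 → 0% → $0.00
Granola (1 lb) $5.38: groceries → 0% → $0.00
Basketball $45.78: sporting goods, under $175.00 → 0% → $0.00
Bluetooth speaker $130.34: electronic goods → 7.25% → $9.45
Fishing rod $180.43: sporting goods, $175.00 or more → 5% → $9.02
Total tax = $9.45 + $9.02 = $18.47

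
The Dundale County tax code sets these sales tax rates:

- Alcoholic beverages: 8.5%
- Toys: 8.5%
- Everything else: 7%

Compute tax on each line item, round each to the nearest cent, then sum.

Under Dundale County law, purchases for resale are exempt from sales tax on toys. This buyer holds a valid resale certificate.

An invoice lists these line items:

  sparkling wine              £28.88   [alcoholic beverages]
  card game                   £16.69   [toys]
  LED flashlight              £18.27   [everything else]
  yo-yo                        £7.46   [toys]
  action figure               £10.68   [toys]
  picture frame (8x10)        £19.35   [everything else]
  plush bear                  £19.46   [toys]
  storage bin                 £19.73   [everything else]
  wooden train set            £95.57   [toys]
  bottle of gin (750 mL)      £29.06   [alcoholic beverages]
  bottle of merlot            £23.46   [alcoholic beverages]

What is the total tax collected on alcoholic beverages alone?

£6.91

Sparkling wine £28.88: alcoholic beverages → 8.5% → £2.45
Bottle of gin (750 mL) £29.06: alcoholic beverages → 8.5% → £2.47
Bottle of merlot £23.46: alcoholic beverages → 8.5% → £1.99
Tax on alcoholic beverages = £2.45 + £2.47 + £1.99 = £6.91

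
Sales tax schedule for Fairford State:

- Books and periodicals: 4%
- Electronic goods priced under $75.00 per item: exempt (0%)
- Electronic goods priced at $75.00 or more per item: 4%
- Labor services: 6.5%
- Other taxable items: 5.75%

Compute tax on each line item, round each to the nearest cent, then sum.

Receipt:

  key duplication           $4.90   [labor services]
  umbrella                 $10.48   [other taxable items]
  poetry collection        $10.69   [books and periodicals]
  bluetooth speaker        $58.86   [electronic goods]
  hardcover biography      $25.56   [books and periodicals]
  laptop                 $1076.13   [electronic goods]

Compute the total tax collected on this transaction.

Key duplication $4.90: labor services → 6.5% → $0.32
Umbrella $10.48: other taxable items → 5.75% → $0.60
Poetry collection $10.69: books and periodicals → 4% → $0.43
Bluetooth speaker $58.86: electronic goods, under $75.00 → 0% → $0.00
Hardcover biography $25.56: books and periodicals → 4% → $1.02
Laptop $1076.13: electronic goods, $75.00 or more → 4% → $43.05
Total tax = $0.32 + $0.60 + $0.43 + $1.02 + $43.05 = $45.42

$45.42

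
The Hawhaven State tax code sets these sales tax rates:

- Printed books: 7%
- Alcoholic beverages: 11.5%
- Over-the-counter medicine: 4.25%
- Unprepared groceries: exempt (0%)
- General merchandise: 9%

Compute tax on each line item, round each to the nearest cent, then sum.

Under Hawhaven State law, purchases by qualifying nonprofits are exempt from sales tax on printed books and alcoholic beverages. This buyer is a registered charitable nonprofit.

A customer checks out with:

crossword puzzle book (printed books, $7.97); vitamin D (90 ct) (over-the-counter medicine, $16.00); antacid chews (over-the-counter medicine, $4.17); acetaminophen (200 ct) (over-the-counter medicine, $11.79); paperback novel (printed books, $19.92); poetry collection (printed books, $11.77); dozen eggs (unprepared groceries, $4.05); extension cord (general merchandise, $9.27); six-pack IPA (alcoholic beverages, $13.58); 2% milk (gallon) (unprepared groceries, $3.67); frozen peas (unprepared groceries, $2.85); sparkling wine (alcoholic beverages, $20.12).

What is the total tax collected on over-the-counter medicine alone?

Vitamin D (90 ct) $16.00: over-the-counter medicine → 4.25% → $0.68
Antacid chews $4.17: over-the-counter medicine → 4.25% → $0.18
Acetaminophen (200 ct) $11.79: over-the-counter medicine → 4.25% → $0.50
Tax on over-the-counter medicine = $0.68 + $0.18 + $0.50 = $1.36

$1.36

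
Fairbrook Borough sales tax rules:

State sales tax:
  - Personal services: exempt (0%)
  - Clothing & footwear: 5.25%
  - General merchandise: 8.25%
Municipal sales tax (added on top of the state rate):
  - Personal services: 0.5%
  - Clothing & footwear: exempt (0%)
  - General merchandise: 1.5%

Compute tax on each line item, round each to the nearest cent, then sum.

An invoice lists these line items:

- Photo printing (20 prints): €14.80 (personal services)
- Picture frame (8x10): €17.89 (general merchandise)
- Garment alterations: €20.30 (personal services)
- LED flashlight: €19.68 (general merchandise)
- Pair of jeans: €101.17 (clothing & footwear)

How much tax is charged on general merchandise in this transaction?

€3.66

Picture frame (8x10) €17.89: general merchandise → 8.25% + 1.5% municipal = 9.75% → €1.74
LED flashlight €19.68: general merchandise → 8.25% + 1.5% municipal = 9.75% → €1.92
Tax on general merchandise = €1.74 + €1.92 = €3.66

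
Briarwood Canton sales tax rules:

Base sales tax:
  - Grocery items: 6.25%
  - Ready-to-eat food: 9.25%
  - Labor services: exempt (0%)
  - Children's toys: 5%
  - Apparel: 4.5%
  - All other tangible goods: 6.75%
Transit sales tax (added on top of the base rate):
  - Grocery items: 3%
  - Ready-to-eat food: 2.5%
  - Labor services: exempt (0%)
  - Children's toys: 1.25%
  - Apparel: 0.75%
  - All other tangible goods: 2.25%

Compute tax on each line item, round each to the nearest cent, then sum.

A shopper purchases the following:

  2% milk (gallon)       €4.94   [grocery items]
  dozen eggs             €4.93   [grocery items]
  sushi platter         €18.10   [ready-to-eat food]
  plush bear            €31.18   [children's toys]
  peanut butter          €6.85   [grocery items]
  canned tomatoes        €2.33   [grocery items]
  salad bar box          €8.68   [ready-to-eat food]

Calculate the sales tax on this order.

€6.87

2% milk (gallon) €4.94: grocery items → 6.25% + 3% transit = 9.25% → €0.46
Dozen eggs €4.93: grocery items → 6.25% + 3% transit = 9.25% → €0.46
Sushi platter €18.10: ready-to-eat food → 9.25% + 2.5% transit = 11.75% → €2.13
Plush bear €31.18: children's toys → 5% + 1.25% transit = 6.25% → €1.95
Peanut butter €6.85: grocery items → 6.25% + 3% transit = 9.25% → €0.63
Canned tomatoes €2.33: grocery items → 6.25% + 3% transit = 9.25% → €0.22
Salad bar box €8.68: ready-to-eat food → 9.25% + 2.5% transit = 11.75% → €1.02
Total tax = €0.46 + €0.46 + €2.13 + €1.95 + €0.63 + €0.22 + €1.02 = €6.87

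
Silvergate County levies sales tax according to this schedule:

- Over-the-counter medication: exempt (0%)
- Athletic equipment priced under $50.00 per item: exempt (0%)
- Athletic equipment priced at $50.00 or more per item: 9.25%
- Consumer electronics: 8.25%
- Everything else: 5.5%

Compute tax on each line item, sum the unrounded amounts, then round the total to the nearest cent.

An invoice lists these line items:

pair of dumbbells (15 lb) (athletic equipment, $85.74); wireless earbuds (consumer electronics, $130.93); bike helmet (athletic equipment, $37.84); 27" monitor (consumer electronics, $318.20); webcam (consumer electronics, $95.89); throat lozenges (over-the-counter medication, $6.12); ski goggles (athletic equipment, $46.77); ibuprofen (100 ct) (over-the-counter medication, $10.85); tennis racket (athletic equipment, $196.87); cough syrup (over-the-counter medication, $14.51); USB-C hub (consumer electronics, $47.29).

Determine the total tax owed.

Pair of dumbbells (15 lb) $85.74: athletic equipment, $50.00 or more → 9.25% → $7.93095
Wireless earbuds $130.93: consumer electronics → 8.25% → $10.801725
Bike helmet $37.84: athletic equipment, under $50.00 → 0% → $0.00
27" monitor $318.20: consumer electronics → 8.25% → $26.2515
Webcam $95.89: consumer electronics → 8.25% → $7.910925
Throat lozenges $6.12: over-the-counter medication → 0% → $0.00
Ski goggles $46.77: athletic equipment, under $50.00 → 0% → $0.00
Ibuprofen (100 ct) $10.85: over-the-counter medication → 0% → $0.00
Tennis racket $196.87: athletic equipment, $50.00 or more → 9.25% → $18.210475
Cough syrup $14.51: over-the-counter medication → 0% → $0.00
USB-C hub $47.29: consumer electronics → 8.25% → $3.901425
Unrounded tax sum = $75.007 → $75.01

$75.01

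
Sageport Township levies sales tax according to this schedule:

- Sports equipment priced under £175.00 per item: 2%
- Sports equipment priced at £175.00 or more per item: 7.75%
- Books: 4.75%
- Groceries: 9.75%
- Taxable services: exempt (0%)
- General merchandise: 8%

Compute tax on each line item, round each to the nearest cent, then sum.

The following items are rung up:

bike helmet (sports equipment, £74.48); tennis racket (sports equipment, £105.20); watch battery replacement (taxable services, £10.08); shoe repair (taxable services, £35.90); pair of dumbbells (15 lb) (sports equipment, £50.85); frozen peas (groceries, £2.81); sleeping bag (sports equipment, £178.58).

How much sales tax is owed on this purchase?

£18.72

Bike helmet £74.48: sports equipment, under £175.00 → 2% → £1.49
Tennis racket £105.20: sports equipment, under £175.00 → 2% → £2.10
Watch battery replacement £10.08: taxable services → 0% → £0.00
Shoe repair £35.90: taxable services → 0% → £0.00
Pair of dumbbells (15 lb) £50.85: sports equipment, under £175.00 → 2% → £1.02
Frozen peas £2.81: groceries → 9.75% → £0.27
Sleeping bag £178.58: sports equipment, £175.00 or more → 7.75% → £13.84
Total tax = £1.49 + £2.10 + £1.02 + £0.27 + £13.84 = £18.72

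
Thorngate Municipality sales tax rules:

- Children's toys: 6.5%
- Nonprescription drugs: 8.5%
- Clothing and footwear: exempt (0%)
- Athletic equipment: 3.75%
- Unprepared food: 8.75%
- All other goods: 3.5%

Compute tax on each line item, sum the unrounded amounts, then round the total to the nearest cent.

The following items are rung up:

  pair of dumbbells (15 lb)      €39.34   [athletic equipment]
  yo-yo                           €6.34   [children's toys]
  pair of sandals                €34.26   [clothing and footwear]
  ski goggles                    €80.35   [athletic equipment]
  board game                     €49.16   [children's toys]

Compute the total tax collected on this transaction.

€8.10

Pair of dumbbells (15 lb) €39.34: athletic equipment → 3.75% → €1.47525
Yo-yo €6.34: children's toys → 6.5% → €0.4121
Pair of sandals €34.26: clothing and footwear → 0% → €0.00
Ski goggles €80.35: athletic equipment → 3.75% → €3.013125
Board game €49.16: children's toys → 6.5% → €3.1954
Unrounded tax sum = €8.095875 → €8.10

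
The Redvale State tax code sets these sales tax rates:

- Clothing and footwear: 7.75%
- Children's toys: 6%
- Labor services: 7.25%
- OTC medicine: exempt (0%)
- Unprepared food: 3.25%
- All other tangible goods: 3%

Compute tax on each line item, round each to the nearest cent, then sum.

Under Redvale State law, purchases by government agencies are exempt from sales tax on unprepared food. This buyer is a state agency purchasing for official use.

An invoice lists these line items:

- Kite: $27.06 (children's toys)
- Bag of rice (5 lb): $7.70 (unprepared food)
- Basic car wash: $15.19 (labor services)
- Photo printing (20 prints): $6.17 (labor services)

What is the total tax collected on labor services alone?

Basic car wash $15.19: labor services → 7.25% → $1.10
Photo printing (20 prints) $6.17: labor services → 7.25% → $0.45
Tax on labor services = $1.10 + $0.45 = $1.55

$1.55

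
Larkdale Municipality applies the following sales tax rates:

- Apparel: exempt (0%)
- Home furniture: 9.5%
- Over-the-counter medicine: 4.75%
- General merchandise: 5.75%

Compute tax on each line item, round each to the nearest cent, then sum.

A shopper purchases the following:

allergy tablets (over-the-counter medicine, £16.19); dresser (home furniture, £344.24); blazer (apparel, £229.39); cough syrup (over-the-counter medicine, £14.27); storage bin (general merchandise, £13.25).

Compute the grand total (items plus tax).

Allergy tablets £16.19: over-the-counter medicine → 4.75% → £0.77
Dresser £344.24: home furniture → 9.5% → £32.70
Blazer £229.39: apparel → 0% → £0.00
Cough syrup £14.27: over-the-counter medicine → 4.75% → £0.68
Storage bin £13.25: general merchandise → 5.75% → £0.76
Subtotal = £617.34; tax = £34.91; total due = £652.25

£652.25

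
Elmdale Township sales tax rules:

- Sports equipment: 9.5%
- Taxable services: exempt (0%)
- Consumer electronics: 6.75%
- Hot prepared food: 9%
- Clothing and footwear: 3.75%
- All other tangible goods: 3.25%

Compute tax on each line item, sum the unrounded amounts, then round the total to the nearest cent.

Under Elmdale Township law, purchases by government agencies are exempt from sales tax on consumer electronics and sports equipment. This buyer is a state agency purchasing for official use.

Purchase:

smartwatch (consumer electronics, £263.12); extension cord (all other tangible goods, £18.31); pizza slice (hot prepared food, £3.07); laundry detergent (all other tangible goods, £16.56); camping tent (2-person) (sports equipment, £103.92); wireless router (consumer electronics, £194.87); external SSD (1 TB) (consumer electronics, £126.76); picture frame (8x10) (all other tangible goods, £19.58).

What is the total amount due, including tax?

£748.24

Smartwatch £263.12: consumer electronics, buyer-exempt → 0% → £0.00
Extension cord £18.31: all other tangible goods → 3.25% → £0.595075
Pizza slice £3.07: hot prepared food → 9% → £0.2763
Laundry detergent £16.56: all other tangible goods → 3.25% → £0.5382
Camping tent (2-person) £103.92: sports equipment, buyer-exempt → 0% → £0.00
Wireless router £194.87: consumer electronics, buyer-exempt → 0% → £0.00
External SSD (1 TB) £126.76: consumer electronics, buyer-exempt → 0% → £0.00
Picture frame (8x10) £19.58: all other tangible goods → 3.25% → £0.63635
Subtotal = £746.19; unrounded tax = £2.045925 → £2.05; total due = £748.24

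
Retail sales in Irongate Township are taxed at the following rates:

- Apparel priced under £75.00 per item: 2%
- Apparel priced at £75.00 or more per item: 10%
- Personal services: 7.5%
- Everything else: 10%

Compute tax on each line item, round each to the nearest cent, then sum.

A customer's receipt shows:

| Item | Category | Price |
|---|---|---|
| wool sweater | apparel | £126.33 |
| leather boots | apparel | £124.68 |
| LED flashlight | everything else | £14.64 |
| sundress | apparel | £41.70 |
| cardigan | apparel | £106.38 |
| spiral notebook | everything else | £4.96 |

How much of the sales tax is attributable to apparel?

£36.57

Wool sweater £126.33: apparel, £75.00 or more → 10% → £12.63
Leather boots £124.68: apparel, £75.00 or more → 10% → £12.47
Sundress £41.70: apparel, under £75.00 → 2% → £0.83
Cardigan £106.38: apparel, £75.00 or more → 10% → £10.64
Tax on apparel = £12.63 + £12.47 + £0.83 + £10.64 = £36.57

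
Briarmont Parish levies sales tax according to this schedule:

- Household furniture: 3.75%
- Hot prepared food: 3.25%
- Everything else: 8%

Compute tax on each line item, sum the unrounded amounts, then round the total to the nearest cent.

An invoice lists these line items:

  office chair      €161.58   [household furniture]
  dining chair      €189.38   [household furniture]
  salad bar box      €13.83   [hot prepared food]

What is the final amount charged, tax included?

Office chair €161.58: household furniture → 3.75% → €6.05925
Dining chair €189.38: household furniture → 3.75% → €7.10175
Salad bar box €13.83: hot prepared food → 3.25% → €0.449475
Subtotal = €364.79; unrounded tax = €13.610475 → €13.61; total due = €378.40

€378.40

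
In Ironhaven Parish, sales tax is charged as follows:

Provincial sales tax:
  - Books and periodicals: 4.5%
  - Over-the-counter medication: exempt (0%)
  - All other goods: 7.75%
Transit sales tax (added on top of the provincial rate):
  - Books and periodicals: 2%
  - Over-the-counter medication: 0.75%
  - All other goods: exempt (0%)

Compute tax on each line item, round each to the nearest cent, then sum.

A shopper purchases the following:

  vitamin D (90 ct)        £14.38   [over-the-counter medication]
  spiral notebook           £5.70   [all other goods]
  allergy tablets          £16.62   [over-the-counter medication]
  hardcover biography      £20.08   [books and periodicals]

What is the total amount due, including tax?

£58.76

Vitamin D (90 ct) £14.38: over-the-counter medication → 0% + 0.75% transit = 0.75% → £0.11
Spiral notebook £5.70: all other goods → 7.75% + 0% transit = 7.75% → £0.44
Allergy tablets £16.62: over-the-counter medication → 0% + 0.75% transit = 0.75% → £0.12
Hardcover biography £20.08: books and periodicals → 4.5% + 2% transit = 6.5% → £1.31
Subtotal = £56.78; tax = £1.98; total due = £58.76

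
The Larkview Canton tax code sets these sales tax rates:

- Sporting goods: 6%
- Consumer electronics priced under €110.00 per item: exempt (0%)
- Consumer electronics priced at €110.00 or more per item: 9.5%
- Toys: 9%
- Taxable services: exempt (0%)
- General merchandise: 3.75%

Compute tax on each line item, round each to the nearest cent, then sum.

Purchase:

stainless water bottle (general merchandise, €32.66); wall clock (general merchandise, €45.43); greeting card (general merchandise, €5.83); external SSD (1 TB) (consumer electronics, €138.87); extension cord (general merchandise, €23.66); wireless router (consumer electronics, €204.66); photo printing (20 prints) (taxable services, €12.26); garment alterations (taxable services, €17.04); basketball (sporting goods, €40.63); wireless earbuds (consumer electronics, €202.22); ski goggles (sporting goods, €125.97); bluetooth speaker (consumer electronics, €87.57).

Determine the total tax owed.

Stainless water bottle €32.66: general merchandise → 3.75% → €1.22
Wall clock €45.43: general merchandise → 3.75% → €1.70
Greeting card €5.83: general merchandise → 3.75% → €0.22
External SSD (1 TB) €138.87: consumer electronics, €110.00 or more → 9.5% → €13.19
Extension cord €23.66: general merchandise → 3.75% → €0.89
Wireless router €204.66: consumer electronics, €110.00 or more → 9.5% → €19.44
Photo printing (20 prints) €12.26: taxable services → 0% → €0.00
Garment alterations €17.04: taxable services → 0% → €0.00
Basketball €40.63: sporting goods → 6% → €2.44
Wireless earbuds €202.22: consumer electronics, €110.00 or more → 9.5% → €19.21
Ski goggles €125.97: sporting goods → 6% → €7.56
Bluetooth speaker €87.57: consumer electronics, under €110.00 → 0% → €0.00
Total tax = €1.22 + €1.70 + €0.22 + €13.19 + €0.89 + €19.44 + €2.44 + €19.21 + €7.56 = €65.87

€65.87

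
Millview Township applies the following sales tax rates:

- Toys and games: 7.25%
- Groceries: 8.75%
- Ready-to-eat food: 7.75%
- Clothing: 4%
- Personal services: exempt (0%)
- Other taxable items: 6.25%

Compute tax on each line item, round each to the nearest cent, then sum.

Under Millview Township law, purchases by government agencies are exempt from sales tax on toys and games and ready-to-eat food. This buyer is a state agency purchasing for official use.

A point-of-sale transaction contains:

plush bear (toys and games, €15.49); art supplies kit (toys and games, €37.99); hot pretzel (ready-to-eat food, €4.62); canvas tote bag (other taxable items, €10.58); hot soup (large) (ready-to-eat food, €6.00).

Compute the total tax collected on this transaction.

Plush bear €15.49: toys and games, buyer-exempt → 0% → €0.00
Art supplies kit €37.99: toys and games, buyer-exempt → 0% → €0.00
Hot pretzel €4.62: ready-to-eat food, buyer-exempt → 0% → €0.00
Canvas tote bag €10.58: other taxable items → 6.25% → €0.66
Hot soup (large) €6.00: ready-to-eat food, buyer-exempt → 0% → €0.00
Total tax = €0.66

€0.66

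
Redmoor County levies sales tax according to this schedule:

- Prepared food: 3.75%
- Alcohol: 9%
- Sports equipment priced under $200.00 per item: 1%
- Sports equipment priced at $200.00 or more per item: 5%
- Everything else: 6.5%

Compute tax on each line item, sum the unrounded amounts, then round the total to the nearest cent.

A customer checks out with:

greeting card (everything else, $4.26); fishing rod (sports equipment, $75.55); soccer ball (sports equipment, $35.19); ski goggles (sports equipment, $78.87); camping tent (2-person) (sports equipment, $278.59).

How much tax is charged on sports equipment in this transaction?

$15.83

Fishing rod $75.55: sports equipment, under $200.00 → 1% → $0.7555
Soccer ball $35.19: sports equipment, under $200.00 → 1% → $0.3519
Ski goggles $78.87: sports equipment, under $200.00 → 1% → $0.7887
Camping tent (2-person) $278.59: sports equipment, $200.00 or more → 5% → $13.9295
Tax on sports equipment: unrounded sum = $15.8256 → $15.83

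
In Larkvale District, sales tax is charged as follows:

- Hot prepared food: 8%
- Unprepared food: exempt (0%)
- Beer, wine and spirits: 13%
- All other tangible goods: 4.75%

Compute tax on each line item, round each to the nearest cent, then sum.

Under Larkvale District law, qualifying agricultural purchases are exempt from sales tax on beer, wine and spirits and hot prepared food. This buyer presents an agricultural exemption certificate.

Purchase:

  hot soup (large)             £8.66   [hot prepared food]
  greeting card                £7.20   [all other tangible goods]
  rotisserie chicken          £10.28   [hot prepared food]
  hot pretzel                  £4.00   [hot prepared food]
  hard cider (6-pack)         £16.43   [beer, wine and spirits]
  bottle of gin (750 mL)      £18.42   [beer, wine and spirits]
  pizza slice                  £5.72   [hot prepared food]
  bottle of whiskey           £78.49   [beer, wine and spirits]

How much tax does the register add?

Hot soup (large) £8.66: hot prepared food, buyer-exempt → 0% → £0.00
Greeting card £7.20: all other tangible goods → 4.75% → £0.34
Rotisserie chicken £10.28: hot prepared food, buyer-exempt → 0% → £0.00
Hot pretzel £4.00: hot prepared food, buyer-exempt → 0% → £0.00
Hard cider (6-pack) £16.43: beer, wine and spirits, buyer-exempt → 0% → £0.00
Bottle of gin (750 mL) £18.42: beer, wine and spirits, buyer-exempt → 0% → £0.00
Pizza slice £5.72: hot prepared food, buyer-exempt → 0% → £0.00
Bottle of whiskey £78.49: beer, wine and spirits, buyer-exempt → 0% → £0.00
Total tax = £0.34

£0.34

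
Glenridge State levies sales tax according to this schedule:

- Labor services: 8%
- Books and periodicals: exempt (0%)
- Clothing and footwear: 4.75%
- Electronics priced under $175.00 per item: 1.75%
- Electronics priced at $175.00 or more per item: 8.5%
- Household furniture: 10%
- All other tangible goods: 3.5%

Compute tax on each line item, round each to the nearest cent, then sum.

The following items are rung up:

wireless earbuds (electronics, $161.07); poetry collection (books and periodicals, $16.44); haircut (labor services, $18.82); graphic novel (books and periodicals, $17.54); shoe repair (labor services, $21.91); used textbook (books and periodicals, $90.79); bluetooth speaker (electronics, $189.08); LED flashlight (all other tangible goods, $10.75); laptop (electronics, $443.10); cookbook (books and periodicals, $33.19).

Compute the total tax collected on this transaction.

$60.19

Wireless earbuds $161.07: electronics, under $175.00 → 1.75% → $2.82
Poetry collection $16.44: books and periodicals → 0% → $0.00
Haircut $18.82: labor services → 8% → $1.51
Graphic novel $17.54: books and periodicals → 0% → $0.00
Shoe repair $21.91: labor services → 8% → $1.75
Used textbook $90.79: books and periodicals → 0% → $0.00
Bluetooth speaker $189.08: electronics, $175.00 or more → 8.5% → $16.07
LED flashlight $10.75: all other tangible goods → 3.5% → $0.38
Laptop $443.10: electronics, $175.00 or more → 8.5% → $37.66
Cookbook $33.19: books and periodicals → 0% → $0.00
Total tax = $2.82 + $1.51 + $1.75 + $16.07 + $0.38 + $37.66 = $60.19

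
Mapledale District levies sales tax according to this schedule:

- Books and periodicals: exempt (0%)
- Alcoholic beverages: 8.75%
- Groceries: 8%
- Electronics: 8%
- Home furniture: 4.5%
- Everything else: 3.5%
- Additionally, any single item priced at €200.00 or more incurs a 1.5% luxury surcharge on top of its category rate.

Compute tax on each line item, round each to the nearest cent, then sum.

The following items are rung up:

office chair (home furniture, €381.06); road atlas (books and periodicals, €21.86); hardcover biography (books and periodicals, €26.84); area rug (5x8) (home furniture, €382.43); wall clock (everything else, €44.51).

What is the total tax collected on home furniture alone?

€45.81

Office chair €381.06: home furniture → 4.5% + 1.5% surcharge = 6% → €22.86
Area rug (5x8) €382.43: home furniture → 4.5% + 1.5% surcharge = 6% → €22.95
Tax on home furniture = €22.86 + €22.95 = €45.81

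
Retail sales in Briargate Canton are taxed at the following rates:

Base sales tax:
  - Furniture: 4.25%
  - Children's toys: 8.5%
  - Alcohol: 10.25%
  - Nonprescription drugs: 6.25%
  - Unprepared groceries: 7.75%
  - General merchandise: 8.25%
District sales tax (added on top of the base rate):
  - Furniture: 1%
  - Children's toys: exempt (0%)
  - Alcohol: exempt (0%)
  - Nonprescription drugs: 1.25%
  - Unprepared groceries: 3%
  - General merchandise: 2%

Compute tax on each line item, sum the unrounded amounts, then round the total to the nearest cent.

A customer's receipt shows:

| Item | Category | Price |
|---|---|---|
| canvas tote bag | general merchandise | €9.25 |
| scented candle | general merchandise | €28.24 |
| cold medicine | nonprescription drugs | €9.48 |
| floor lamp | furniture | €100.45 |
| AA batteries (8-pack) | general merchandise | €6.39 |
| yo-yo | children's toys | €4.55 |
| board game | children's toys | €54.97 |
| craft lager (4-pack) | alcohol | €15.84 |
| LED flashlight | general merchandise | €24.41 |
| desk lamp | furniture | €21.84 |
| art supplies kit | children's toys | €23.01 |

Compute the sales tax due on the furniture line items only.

Floor lamp €100.45: furniture → 4.25% + 1% district = 5.25% → €5.273625
Desk lamp €21.84: furniture → 4.25% + 1% district = 5.25% → €1.1466
Tax on furniture: unrounded sum = €6.420225 → €6.42

€6.42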